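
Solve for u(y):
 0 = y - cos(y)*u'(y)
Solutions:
 u(y) = C1 + Integral(y/cos(y), y)


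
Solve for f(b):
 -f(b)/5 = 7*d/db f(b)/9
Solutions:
 f(b) = C1*exp(-9*b/35)


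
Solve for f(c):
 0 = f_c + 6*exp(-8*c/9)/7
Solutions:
 f(c) = C1 + 27*exp(-8*c/9)/28


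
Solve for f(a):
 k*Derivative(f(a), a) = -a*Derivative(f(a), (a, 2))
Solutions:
 f(a) = C1 + a^(1 - re(k))*(C2*sin(log(a)*Abs(im(k))) + C3*cos(log(a)*im(k)))


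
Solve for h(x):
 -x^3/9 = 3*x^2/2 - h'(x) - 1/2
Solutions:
 h(x) = C1 + x^4/36 + x^3/2 - x/2


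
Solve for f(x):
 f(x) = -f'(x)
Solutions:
 f(x) = C1*exp(-x)


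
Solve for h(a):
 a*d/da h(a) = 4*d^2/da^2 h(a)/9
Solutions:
 h(a) = C1 + C2*erfi(3*sqrt(2)*a/4)


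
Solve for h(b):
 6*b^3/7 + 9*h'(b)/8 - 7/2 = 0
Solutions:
 h(b) = C1 - 4*b^4/21 + 28*b/9


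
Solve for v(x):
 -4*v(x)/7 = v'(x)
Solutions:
 v(x) = C1*exp(-4*x/7)


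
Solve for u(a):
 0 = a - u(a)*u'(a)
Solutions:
 u(a) = -sqrt(C1 + a^2)
 u(a) = sqrt(C1 + a^2)


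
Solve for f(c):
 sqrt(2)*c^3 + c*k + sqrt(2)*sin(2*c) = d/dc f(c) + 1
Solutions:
 f(c) = C1 + sqrt(2)*c^4/4 + c^2*k/2 - c - sqrt(2)*cos(2*c)/2


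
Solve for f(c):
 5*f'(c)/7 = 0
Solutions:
 f(c) = C1


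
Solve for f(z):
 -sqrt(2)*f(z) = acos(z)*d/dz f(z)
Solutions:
 f(z) = C1*exp(-sqrt(2)*Integral(1/acos(z), z))


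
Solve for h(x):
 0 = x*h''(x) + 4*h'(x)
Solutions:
 h(x) = C1 + C2/x^3


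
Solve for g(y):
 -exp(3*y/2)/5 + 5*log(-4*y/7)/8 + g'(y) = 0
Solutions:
 g(y) = C1 - 5*y*log(-y)/8 + 5*y*(-2*log(2) + 1 + log(7))/8 + 2*exp(3*y/2)/15


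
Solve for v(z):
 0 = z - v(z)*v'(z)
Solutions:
 v(z) = -sqrt(C1 + z^2)
 v(z) = sqrt(C1 + z^2)


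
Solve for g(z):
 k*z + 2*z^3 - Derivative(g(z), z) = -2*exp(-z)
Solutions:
 g(z) = C1 + k*z^2/2 + z^4/2 - 2*exp(-z)


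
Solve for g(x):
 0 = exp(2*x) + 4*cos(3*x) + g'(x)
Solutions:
 g(x) = C1 - exp(2*x)/2 - 4*sin(3*x)/3


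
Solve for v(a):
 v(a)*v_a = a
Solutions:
 v(a) = -sqrt(C1 + a^2)
 v(a) = sqrt(C1 + a^2)


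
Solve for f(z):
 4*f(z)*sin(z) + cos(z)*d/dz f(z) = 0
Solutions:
 f(z) = C1*cos(z)^4


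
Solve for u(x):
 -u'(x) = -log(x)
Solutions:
 u(x) = C1 + x*log(x) - x


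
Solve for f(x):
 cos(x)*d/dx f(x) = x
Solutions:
 f(x) = C1 + Integral(x/cos(x), x)


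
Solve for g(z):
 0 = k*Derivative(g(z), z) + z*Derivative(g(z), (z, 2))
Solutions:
 g(z) = C1 + z^(1 - re(k))*(C2*sin(log(z)*Abs(im(k))) + C3*cos(log(z)*im(k)))


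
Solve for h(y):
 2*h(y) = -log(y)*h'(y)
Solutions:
 h(y) = C1*exp(-2*li(y))


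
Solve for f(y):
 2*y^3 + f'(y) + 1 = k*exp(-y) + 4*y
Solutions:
 f(y) = C1 - k*exp(-y) - y^4/2 + 2*y^2 - y


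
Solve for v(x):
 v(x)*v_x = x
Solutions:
 v(x) = -sqrt(C1 + x^2)
 v(x) = sqrt(C1 + x^2)


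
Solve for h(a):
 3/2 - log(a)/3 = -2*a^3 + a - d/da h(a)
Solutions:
 h(a) = C1 - a^4/2 + a^2/2 + a*log(a)/3 - 11*a/6


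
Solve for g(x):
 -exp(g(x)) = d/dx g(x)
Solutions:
 g(x) = log(1/(C1 + x))


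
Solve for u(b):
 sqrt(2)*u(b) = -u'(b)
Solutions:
 u(b) = C1*exp(-sqrt(2)*b)


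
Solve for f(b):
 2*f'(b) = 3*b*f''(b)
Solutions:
 f(b) = C1 + C2*b^(5/3)


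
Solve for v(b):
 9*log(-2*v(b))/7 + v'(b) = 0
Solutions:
 7*Integral(1/(log(-_y) + log(2)), (_y, v(b)))/9 = C1 - b


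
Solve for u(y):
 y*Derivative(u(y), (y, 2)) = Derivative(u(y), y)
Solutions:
 u(y) = C1 + C2*y^2


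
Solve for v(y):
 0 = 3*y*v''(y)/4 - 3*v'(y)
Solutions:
 v(y) = C1 + C2*y^5


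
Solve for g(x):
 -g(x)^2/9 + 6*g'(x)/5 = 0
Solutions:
 g(x) = -54/(C1 + 5*x)


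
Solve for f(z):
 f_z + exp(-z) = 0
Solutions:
 f(z) = C1 + exp(-z)


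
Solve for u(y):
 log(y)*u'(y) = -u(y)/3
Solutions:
 u(y) = C1*exp(-li(y)/3)


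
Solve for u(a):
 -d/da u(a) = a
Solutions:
 u(a) = C1 - a^2/2


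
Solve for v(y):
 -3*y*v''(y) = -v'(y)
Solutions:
 v(y) = C1 + C2*y^(4/3)


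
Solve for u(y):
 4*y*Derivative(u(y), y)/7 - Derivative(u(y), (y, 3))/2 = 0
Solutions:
 u(y) = C1 + Integral(C2*airyai(2*7^(2/3)*y/7) + C3*airybi(2*7^(2/3)*y/7), y)


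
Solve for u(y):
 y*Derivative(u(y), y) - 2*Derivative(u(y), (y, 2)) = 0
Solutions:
 u(y) = C1 + C2*erfi(y/2)


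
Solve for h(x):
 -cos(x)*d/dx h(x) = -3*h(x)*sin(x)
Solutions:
 h(x) = C1/cos(x)^3


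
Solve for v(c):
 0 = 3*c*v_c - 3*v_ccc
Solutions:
 v(c) = C1 + Integral(C2*airyai(c) + C3*airybi(c), c)


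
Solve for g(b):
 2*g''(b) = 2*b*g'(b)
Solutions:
 g(b) = C1 + C2*erfi(sqrt(2)*b/2)


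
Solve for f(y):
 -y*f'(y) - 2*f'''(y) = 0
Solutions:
 f(y) = C1 + Integral(C2*airyai(-2^(2/3)*y/2) + C3*airybi(-2^(2/3)*y/2), y)


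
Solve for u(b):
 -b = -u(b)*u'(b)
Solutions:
 u(b) = -sqrt(C1 + b^2)
 u(b) = sqrt(C1 + b^2)


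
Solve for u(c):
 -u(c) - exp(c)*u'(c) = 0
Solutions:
 u(c) = C1*exp(exp(-c))


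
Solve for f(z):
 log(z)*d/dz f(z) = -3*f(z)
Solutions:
 f(z) = C1*exp(-3*li(z))


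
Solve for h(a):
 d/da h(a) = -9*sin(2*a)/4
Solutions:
 h(a) = C1 + 9*cos(2*a)/8


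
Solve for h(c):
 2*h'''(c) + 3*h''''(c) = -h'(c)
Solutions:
 h(c) = C1 + C4*exp(-c) + (C2*sin(sqrt(11)*c/6) + C3*cos(sqrt(11)*c/6))*exp(c/6)


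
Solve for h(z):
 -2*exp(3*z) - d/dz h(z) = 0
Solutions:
 h(z) = C1 - 2*exp(3*z)/3


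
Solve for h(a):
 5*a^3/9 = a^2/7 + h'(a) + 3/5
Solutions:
 h(a) = C1 + 5*a^4/36 - a^3/21 - 3*a/5


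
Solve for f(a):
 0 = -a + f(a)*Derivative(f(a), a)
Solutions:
 f(a) = -sqrt(C1 + a^2)
 f(a) = sqrt(C1 + a^2)


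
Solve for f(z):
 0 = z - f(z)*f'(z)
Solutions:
 f(z) = -sqrt(C1 + z^2)
 f(z) = sqrt(C1 + z^2)


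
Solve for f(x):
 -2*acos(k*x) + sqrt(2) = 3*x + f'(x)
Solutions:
 f(x) = C1 - 3*x^2/2 + sqrt(2)*x - 2*Piecewise((x*acos(k*x) - sqrt(-k^2*x^2 + 1)/k, Ne(k, 0)), (pi*x/2, True))


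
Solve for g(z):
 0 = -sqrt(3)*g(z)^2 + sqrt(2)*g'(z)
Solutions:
 g(z) = -2/(C1 + sqrt(6)*z)


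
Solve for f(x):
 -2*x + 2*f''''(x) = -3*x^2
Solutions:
 f(x) = C1 + C2*x + C3*x^2 + C4*x^3 - x^6/240 + x^5/120


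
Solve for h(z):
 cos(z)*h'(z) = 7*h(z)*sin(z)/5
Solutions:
 h(z) = C1/cos(z)^(7/5)


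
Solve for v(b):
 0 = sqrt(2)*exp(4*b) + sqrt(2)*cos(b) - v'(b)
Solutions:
 v(b) = C1 + sqrt(2)*exp(4*b)/4 + sqrt(2)*sin(b)


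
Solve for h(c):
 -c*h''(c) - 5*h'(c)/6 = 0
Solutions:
 h(c) = C1 + C2*c^(1/6)


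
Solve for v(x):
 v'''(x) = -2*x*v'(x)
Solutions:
 v(x) = C1 + Integral(C2*airyai(-2^(1/3)*x) + C3*airybi(-2^(1/3)*x), x)


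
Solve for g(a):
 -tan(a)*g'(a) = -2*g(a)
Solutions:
 g(a) = C1*sin(a)^2


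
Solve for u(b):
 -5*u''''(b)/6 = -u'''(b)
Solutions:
 u(b) = C1 + C2*b + C3*b^2 + C4*exp(6*b/5)


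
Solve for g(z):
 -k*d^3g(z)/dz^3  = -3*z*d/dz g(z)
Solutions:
 g(z) = C1 + Integral(C2*airyai(3^(1/3)*z*(1/k)^(1/3)) + C3*airybi(3^(1/3)*z*(1/k)^(1/3)), z)


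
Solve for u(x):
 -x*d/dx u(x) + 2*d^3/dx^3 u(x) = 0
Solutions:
 u(x) = C1 + Integral(C2*airyai(2^(2/3)*x/2) + C3*airybi(2^(2/3)*x/2), x)


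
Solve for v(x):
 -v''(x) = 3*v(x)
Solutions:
 v(x) = C1*sin(sqrt(3)*x) + C2*cos(sqrt(3)*x)


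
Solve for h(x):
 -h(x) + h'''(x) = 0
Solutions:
 h(x) = C3*exp(x) + (C1*sin(sqrt(3)*x/2) + C2*cos(sqrt(3)*x/2))*exp(-x/2)


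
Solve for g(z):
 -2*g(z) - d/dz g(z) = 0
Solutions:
 g(z) = C1*exp(-2*z)


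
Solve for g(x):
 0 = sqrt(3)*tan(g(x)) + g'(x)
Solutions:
 g(x) = pi - asin(C1*exp(-sqrt(3)*x))
 g(x) = asin(C1*exp(-sqrt(3)*x))


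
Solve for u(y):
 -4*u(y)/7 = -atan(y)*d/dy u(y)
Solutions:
 u(y) = C1*exp(4*Integral(1/atan(y), y)/7)


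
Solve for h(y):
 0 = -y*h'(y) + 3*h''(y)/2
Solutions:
 h(y) = C1 + C2*erfi(sqrt(3)*y/3)


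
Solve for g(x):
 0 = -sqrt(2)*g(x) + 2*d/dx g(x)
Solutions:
 g(x) = C1*exp(sqrt(2)*x/2)


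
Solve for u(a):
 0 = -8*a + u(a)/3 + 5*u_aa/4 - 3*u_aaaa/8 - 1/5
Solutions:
 u(a) = C1*exp(-sqrt(3)*a*sqrt(5 + sqrt(33))/3) + C2*exp(sqrt(3)*a*sqrt(5 + sqrt(33))/3) + C3*sin(sqrt(3)*a*sqrt(-5 + sqrt(33))/3) + C4*cos(sqrt(3)*a*sqrt(-5 + sqrt(33))/3) + 24*a + 3/5


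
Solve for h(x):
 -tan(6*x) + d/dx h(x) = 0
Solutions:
 h(x) = C1 - log(cos(6*x))/6


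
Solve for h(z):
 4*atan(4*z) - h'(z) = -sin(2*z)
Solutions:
 h(z) = C1 + 4*z*atan(4*z) - log(16*z^2 + 1)/2 - cos(2*z)/2


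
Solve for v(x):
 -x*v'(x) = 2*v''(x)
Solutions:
 v(x) = C1 + C2*erf(x/2)


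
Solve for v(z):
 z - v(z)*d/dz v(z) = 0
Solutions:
 v(z) = -sqrt(C1 + z^2)
 v(z) = sqrt(C1 + z^2)


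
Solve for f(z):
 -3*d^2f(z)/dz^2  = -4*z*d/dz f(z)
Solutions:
 f(z) = C1 + C2*erfi(sqrt(6)*z/3)


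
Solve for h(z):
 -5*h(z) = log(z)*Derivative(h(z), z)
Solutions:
 h(z) = C1*exp(-5*li(z))


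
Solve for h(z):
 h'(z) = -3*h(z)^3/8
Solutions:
 h(z) = -2*sqrt(-1/(C1 - 3*z))
 h(z) = 2*sqrt(-1/(C1 - 3*z))


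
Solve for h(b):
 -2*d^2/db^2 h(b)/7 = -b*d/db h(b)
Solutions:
 h(b) = C1 + C2*erfi(sqrt(7)*b/2)


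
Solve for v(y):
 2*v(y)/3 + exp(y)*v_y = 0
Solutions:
 v(y) = C1*exp(2*exp(-y)/3)


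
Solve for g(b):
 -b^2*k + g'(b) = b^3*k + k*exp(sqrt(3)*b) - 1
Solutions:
 g(b) = C1 + b^4*k/4 + b^3*k/3 - b + sqrt(3)*k*exp(sqrt(3)*b)/3


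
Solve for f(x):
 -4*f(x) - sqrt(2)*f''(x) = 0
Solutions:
 f(x) = C1*sin(2^(3/4)*x) + C2*cos(2^(3/4)*x)


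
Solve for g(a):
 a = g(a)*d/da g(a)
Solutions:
 g(a) = -sqrt(C1 + a^2)
 g(a) = sqrt(C1 + a^2)


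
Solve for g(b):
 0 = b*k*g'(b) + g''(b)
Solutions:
 g(b) = Piecewise((-sqrt(2)*sqrt(pi)*C1*erf(sqrt(2)*b*sqrt(k)/2)/(2*sqrt(k)) - C2, (k > 0) | (k < 0)), (-C1*b - C2, True))


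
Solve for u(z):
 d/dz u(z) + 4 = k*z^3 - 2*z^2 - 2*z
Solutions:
 u(z) = C1 + k*z^4/4 - 2*z^3/3 - z^2 - 4*z


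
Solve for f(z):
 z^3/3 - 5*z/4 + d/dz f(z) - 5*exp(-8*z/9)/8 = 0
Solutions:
 f(z) = C1 - z^4/12 + 5*z^2/8 - 45*exp(-8*z/9)/64


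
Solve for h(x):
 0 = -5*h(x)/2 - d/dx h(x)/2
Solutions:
 h(x) = C1*exp(-5*x)


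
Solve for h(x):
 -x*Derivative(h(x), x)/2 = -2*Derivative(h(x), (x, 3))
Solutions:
 h(x) = C1 + Integral(C2*airyai(2^(1/3)*x/2) + C3*airybi(2^(1/3)*x/2), x)


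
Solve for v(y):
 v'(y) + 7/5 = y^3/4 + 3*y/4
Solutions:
 v(y) = C1 + y^4/16 + 3*y^2/8 - 7*y/5


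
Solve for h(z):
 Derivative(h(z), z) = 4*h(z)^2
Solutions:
 h(z) = -1/(C1 + 4*z)


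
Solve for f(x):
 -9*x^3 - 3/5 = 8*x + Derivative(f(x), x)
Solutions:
 f(x) = C1 - 9*x^4/4 - 4*x^2 - 3*x/5


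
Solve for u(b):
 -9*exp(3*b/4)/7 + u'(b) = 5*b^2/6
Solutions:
 u(b) = C1 + 5*b^3/18 + 12*exp(3*b/4)/7


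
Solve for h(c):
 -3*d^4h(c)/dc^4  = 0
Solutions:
 h(c) = C1 + C2*c + C3*c^2 + C4*c^3


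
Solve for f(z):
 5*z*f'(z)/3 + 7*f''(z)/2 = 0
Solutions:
 f(z) = C1 + C2*erf(sqrt(105)*z/21)


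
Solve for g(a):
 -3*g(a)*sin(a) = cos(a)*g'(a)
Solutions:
 g(a) = C1*cos(a)^3


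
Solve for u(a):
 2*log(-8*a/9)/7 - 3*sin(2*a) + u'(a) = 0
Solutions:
 u(a) = C1 - 2*a*log(-a)/7 - 6*a*log(2)/7 + 2*a/7 + 4*a*log(3)/7 - 3*cos(2*a)/2


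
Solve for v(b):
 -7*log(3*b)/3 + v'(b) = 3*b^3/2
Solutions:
 v(b) = C1 + 3*b^4/8 + 7*b*log(b)/3 - 7*b/3 + 7*b*log(3)/3


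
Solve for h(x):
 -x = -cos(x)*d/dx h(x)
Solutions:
 h(x) = C1 + Integral(x/cos(x), x)


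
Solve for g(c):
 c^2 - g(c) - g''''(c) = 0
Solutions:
 g(c) = c^2 + (C1*sin(sqrt(2)*c/2) + C2*cos(sqrt(2)*c/2))*exp(-sqrt(2)*c/2) + (C3*sin(sqrt(2)*c/2) + C4*cos(sqrt(2)*c/2))*exp(sqrt(2)*c/2)


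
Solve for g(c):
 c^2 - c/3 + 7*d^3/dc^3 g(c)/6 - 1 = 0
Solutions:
 g(c) = C1 + C2*c + C3*c^2 - c^5/70 + c^4/84 + c^3/7


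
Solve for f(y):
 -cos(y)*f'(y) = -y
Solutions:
 f(y) = C1 + Integral(y/cos(y), y)


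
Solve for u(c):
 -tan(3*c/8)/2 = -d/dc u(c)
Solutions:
 u(c) = C1 - 4*log(cos(3*c/8))/3


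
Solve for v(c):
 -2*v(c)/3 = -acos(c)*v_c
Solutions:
 v(c) = C1*exp(2*Integral(1/acos(c), c)/3)


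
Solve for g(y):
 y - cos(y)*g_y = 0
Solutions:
 g(y) = C1 + Integral(y/cos(y), y)


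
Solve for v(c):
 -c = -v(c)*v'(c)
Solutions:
 v(c) = -sqrt(C1 + c^2)
 v(c) = sqrt(C1 + c^2)


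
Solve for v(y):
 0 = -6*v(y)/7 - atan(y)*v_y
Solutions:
 v(y) = C1*exp(-6*Integral(1/atan(y), y)/7)


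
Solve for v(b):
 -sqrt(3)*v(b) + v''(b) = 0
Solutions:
 v(b) = C1*exp(-3^(1/4)*b) + C2*exp(3^(1/4)*b)


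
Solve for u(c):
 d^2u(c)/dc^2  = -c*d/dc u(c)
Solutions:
 u(c) = C1 + C2*erf(sqrt(2)*c/2)


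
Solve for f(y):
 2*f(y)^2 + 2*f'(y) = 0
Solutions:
 f(y) = 1/(C1 + y)


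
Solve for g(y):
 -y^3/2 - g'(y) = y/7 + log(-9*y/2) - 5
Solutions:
 g(y) = C1 - y^4/8 - y^2/14 - y*log(-y) + y*(-2*log(3) + log(2) + 6)


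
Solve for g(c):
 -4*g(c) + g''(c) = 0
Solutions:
 g(c) = C1*exp(-2*c) + C2*exp(2*c)


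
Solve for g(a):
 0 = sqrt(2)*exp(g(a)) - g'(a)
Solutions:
 g(a) = log(-1/(C1 + sqrt(2)*a))


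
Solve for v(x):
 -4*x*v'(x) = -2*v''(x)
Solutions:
 v(x) = C1 + C2*erfi(x)


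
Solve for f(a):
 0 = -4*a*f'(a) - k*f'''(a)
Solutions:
 f(a) = C1 + Integral(C2*airyai(2^(2/3)*a*(-1/k)^(1/3)) + C3*airybi(2^(2/3)*a*(-1/k)^(1/3)), a)


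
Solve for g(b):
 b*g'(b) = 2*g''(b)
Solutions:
 g(b) = C1 + C2*erfi(b/2)


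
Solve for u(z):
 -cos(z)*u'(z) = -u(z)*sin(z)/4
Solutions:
 u(z) = C1/cos(z)^(1/4)


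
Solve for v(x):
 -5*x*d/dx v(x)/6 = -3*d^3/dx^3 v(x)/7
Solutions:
 v(x) = C1 + Integral(C2*airyai(420^(1/3)*x/6) + C3*airybi(420^(1/3)*x/6), x)


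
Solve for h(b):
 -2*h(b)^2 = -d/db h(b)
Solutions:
 h(b) = -1/(C1 + 2*b)


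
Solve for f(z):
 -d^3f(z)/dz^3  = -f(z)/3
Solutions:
 f(z) = C3*exp(3^(2/3)*z/3) + (C1*sin(3^(1/6)*z/2) + C2*cos(3^(1/6)*z/2))*exp(-3^(2/3)*z/6)


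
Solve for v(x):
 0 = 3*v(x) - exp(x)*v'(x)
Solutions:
 v(x) = C1*exp(-3*exp(-x))


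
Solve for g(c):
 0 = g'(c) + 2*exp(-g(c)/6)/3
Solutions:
 g(c) = 6*log(C1 - c/9)


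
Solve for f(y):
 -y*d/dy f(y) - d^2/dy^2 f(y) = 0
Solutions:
 f(y) = C1 + C2*erf(sqrt(2)*y/2)


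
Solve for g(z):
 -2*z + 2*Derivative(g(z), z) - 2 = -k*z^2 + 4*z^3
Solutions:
 g(z) = C1 - k*z^3/6 + z^4/2 + z^2/2 + z


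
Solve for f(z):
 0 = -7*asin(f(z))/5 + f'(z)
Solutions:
 Integral(1/asin(_y), (_y, f(z))) = C1 + 7*z/5


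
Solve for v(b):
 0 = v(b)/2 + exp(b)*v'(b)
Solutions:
 v(b) = C1*exp(exp(-b)/2)


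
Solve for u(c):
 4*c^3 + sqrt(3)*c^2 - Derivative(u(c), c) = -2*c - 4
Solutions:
 u(c) = C1 + c^4 + sqrt(3)*c^3/3 + c^2 + 4*c


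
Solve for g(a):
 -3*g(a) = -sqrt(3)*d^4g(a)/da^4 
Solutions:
 g(a) = C1*exp(-3^(1/8)*a) + C2*exp(3^(1/8)*a) + C3*sin(3^(1/8)*a) + C4*cos(3^(1/8)*a)


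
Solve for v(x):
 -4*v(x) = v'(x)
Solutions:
 v(x) = C1*exp(-4*x)


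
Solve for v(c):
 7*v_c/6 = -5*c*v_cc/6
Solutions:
 v(c) = C1 + C2/c^(2/5)


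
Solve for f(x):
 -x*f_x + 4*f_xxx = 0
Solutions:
 f(x) = C1 + Integral(C2*airyai(2^(1/3)*x/2) + C3*airybi(2^(1/3)*x/2), x)


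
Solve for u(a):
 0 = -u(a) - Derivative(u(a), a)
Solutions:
 u(a) = C1*exp(-a)


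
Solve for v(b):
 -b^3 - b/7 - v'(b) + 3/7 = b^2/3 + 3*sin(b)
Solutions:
 v(b) = C1 - b^4/4 - b^3/9 - b^2/14 + 3*b/7 + 3*cos(b)


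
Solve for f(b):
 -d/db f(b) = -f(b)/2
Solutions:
 f(b) = C1*exp(b/2)


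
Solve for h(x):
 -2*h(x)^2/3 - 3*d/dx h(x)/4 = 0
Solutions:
 h(x) = 9/(C1 + 8*x)


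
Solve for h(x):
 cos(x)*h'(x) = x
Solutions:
 h(x) = C1 + Integral(x/cos(x), x)


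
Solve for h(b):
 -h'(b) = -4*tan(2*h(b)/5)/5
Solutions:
 h(b) = -5*asin(C1*exp(8*b/25))/2 + 5*pi/2
 h(b) = 5*asin(C1*exp(8*b/25))/2


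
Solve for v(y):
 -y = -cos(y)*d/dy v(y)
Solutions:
 v(y) = C1 + Integral(y/cos(y), y)


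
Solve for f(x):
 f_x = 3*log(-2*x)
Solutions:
 f(x) = C1 + 3*x*log(-x) + 3*x*(-1 + log(2))


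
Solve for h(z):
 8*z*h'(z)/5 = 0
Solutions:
 h(z) = C1


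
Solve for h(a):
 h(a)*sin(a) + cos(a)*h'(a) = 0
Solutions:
 h(a) = C1*cos(a)


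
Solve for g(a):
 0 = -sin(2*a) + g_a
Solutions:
 g(a) = C1 - cos(2*a)/2


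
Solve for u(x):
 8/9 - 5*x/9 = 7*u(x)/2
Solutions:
 u(x) = 16/63 - 10*x/63


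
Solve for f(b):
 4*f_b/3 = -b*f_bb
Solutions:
 f(b) = C1 + C2/b^(1/3)


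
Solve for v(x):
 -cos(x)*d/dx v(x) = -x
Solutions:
 v(x) = C1 + Integral(x/cos(x), x)


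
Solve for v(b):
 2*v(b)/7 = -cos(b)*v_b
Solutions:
 v(b) = C1*(sin(b) - 1)^(1/7)/(sin(b) + 1)^(1/7)


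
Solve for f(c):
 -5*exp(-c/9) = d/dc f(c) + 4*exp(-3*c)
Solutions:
 f(c) = C1 + 4*exp(-3*c)/3 + 45*exp(-c/9)


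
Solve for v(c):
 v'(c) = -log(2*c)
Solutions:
 v(c) = C1 - c*log(c) - c*log(2) + c


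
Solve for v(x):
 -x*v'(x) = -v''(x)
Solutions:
 v(x) = C1 + C2*erfi(sqrt(2)*x/2)


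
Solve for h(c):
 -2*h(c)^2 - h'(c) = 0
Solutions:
 h(c) = 1/(C1 + 2*c)


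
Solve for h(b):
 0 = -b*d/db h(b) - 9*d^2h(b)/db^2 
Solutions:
 h(b) = C1 + C2*erf(sqrt(2)*b/6)


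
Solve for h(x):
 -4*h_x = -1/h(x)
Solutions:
 h(x) = -sqrt(C1 + 2*x)/2
 h(x) = sqrt(C1 + 2*x)/2


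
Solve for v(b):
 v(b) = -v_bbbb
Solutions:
 v(b) = (C1*sin(sqrt(2)*b/2) + C2*cos(sqrt(2)*b/2))*exp(-sqrt(2)*b/2) + (C3*sin(sqrt(2)*b/2) + C4*cos(sqrt(2)*b/2))*exp(sqrt(2)*b/2)


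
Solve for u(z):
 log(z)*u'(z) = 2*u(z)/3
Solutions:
 u(z) = C1*exp(2*li(z)/3)


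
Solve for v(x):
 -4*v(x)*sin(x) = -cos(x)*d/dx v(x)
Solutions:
 v(x) = C1/cos(x)^4


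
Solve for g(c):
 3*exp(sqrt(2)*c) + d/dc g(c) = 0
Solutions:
 g(c) = C1 - 3*sqrt(2)*exp(sqrt(2)*c)/2


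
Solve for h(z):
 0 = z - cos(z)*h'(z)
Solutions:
 h(z) = C1 + Integral(z/cos(z), z)


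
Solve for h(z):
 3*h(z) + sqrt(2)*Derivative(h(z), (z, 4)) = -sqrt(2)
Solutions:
 h(z) = (C1*sin(2^(3/8)*3^(1/4)*z/2) + C2*cos(2^(3/8)*3^(1/4)*z/2))*exp(-2^(3/8)*3^(1/4)*z/2) + (C3*sin(2^(3/8)*3^(1/4)*z/2) + C4*cos(2^(3/8)*3^(1/4)*z/2))*exp(2^(3/8)*3^(1/4)*z/2) - sqrt(2)/3


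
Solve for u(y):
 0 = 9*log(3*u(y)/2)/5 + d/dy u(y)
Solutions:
 -5*Integral(1/(-log(_y) - log(3) + log(2)), (_y, u(y)))/9 = C1 - y


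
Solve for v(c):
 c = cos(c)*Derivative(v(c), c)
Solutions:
 v(c) = C1 + Integral(c/cos(c), c)


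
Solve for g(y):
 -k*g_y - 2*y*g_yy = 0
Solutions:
 g(y) = C1 + y^(1 - re(k)/2)*(C2*sin(log(y)*Abs(im(k))/2) + C3*cos(log(y)*im(k)/2))


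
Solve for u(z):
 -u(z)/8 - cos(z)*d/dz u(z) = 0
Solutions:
 u(z) = C1*(sin(z) - 1)^(1/16)/(sin(z) + 1)^(1/16)


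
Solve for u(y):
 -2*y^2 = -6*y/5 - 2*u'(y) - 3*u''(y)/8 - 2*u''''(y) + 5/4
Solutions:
 u(y) = C1 + C2*exp(-y*(-(32 + 5*sqrt(41))^(1/3) + (32 + 5*sqrt(41))^(-1/3))/8)*sin(sqrt(3)*y*((32 + 5*sqrt(41))^(-1/3) + (32 + 5*sqrt(41))^(1/3))/8) + C3*exp(-y*(-(32 + 5*sqrt(41))^(1/3) + (32 + 5*sqrt(41))^(-1/3))/8)*cos(sqrt(3)*y*((32 + 5*sqrt(41))^(-1/3) + (32 + 5*sqrt(41))^(1/3))/8) + C4*exp(y*(-(32 + 5*sqrt(41))^(1/3) + (32 + 5*sqrt(41))^(-1/3))/4) + y^3/3 - 39*y^2/80 + 517*y/640


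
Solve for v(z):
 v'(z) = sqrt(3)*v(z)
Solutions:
 v(z) = C1*exp(sqrt(3)*z)


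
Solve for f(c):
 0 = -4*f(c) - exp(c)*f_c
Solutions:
 f(c) = C1*exp(4*exp(-c))


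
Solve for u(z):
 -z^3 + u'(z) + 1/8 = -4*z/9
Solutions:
 u(z) = C1 + z^4/4 - 2*z^2/9 - z/8


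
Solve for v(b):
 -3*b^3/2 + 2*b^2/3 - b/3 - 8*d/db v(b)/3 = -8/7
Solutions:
 v(b) = C1 - 9*b^4/64 + b^3/12 - b^2/16 + 3*b/7


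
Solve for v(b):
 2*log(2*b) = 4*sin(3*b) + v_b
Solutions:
 v(b) = C1 + 2*b*log(b) - 2*b + 2*b*log(2) + 4*cos(3*b)/3


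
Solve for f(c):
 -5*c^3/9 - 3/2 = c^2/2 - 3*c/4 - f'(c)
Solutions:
 f(c) = C1 + 5*c^4/36 + c^3/6 - 3*c^2/8 + 3*c/2


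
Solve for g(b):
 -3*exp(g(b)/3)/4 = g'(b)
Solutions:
 g(b) = 3*log(1/(C1 + 3*b)) + 3*log(12)


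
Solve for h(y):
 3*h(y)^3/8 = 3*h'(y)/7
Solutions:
 h(y) = -2*sqrt(-1/(C1 + 7*y))
 h(y) = 2*sqrt(-1/(C1 + 7*y))


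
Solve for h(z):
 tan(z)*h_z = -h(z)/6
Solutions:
 h(z) = C1/sin(z)^(1/6)


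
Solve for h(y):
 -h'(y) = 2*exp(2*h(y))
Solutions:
 h(y) = log(-sqrt(-1/(C1 - 2*y))) - log(2)/2
 h(y) = log(-1/(C1 - 2*y))/2 - log(2)/2


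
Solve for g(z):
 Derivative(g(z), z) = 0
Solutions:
 g(z) = C1


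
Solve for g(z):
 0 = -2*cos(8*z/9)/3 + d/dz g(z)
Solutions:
 g(z) = C1 + 3*sin(8*z/9)/4


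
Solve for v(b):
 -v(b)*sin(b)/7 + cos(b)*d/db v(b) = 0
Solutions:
 v(b) = C1/cos(b)^(1/7)


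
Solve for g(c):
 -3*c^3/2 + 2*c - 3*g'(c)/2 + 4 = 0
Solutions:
 g(c) = C1 - c^4/4 + 2*c^2/3 + 8*c/3


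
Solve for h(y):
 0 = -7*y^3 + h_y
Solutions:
 h(y) = C1 + 7*y^4/4


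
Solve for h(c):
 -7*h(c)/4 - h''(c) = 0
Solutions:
 h(c) = C1*sin(sqrt(7)*c/2) + C2*cos(sqrt(7)*c/2)


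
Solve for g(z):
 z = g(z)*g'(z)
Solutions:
 g(z) = -sqrt(C1 + z^2)
 g(z) = sqrt(C1 + z^2)


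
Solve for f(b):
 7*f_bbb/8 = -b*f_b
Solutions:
 f(b) = C1 + Integral(C2*airyai(-2*7^(2/3)*b/7) + C3*airybi(-2*7^(2/3)*b/7), b)


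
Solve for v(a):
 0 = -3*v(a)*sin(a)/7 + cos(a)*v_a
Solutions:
 v(a) = C1/cos(a)^(3/7)


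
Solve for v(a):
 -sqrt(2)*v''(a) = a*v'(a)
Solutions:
 v(a) = C1 + C2*erf(2^(1/4)*a/2)


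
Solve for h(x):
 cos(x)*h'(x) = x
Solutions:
 h(x) = C1 + Integral(x/cos(x), x)


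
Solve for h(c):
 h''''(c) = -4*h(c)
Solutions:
 h(c) = (C1*sin(c) + C2*cos(c))*exp(-c) + (C3*sin(c) + C4*cos(c))*exp(c)


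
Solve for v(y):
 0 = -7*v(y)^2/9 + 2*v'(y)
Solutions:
 v(y) = -18/(C1 + 7*y)


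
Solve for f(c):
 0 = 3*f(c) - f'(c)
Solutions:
 f(c) = C1*exp(3*c)


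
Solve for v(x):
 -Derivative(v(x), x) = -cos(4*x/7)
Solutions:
 v(x) = C1 + 7*sin(4*x/7)/4


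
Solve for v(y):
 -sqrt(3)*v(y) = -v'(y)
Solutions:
 v(y) = C1*exp(sqrt(3)*y)


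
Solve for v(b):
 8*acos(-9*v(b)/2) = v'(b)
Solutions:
 Integral(1/acos(-9*_y/2), (_y, v(b))) = C1 + 8*b


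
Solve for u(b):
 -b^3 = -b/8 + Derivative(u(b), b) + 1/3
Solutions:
 u(b) = C1 - b^4/4 + b^2/16 - b/3


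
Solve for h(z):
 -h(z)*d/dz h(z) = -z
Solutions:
 h(z) = -sqrt(C1 + z^2)
 h(z) = sqrt(C1 + z^2)


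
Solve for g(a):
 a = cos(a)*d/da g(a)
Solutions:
 g(a) = C1 + Integral(a/cos(a), a)


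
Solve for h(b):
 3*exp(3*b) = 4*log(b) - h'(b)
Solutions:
 h(b) = C1 + 4*b*log(b) - 4*b - exp(3*b)


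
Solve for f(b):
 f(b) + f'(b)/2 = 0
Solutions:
 f(b) = C1*exp(-2*b)


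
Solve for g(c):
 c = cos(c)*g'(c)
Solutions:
 g(c) = C1 + Integral(c/cos(c), c)


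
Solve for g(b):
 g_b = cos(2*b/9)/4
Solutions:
 g(b) = C1 + 9*sin(2*b/9)/8


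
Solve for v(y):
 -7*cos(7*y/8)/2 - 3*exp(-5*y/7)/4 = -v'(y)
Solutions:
 v(y) = C1 + 4*sin(7*y/8) - 21*exp(-5*y/7)/20


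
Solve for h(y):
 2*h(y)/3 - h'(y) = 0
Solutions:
 h(y) = C1*exp(2*y/3)


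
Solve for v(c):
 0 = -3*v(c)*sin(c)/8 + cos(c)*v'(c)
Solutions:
 v(c) = C1/cos(c)^(3/8)


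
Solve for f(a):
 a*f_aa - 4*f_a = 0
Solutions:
 f(a) = C1 + C2*a^5


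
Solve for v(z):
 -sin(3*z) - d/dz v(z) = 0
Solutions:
 v(z) = C1 + cos(3*z)/3


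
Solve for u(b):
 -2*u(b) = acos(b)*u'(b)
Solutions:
 u(b) = C1*exp(-2*Integral(1/acos(b), b))


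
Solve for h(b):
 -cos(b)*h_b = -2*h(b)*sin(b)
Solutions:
 h(b) = C1/cos(b)^2


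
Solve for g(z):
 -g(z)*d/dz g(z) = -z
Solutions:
 g(z) = -sqrt(C1 + z^2)
 g(z) = sqrt(C1 + z^2)


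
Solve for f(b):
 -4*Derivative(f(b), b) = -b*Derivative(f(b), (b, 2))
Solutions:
 f(b) = C1 + C2*b^5


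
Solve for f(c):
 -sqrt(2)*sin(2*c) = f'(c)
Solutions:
 f(c) = C1 + sqrt(2)*cos(2*c)/2


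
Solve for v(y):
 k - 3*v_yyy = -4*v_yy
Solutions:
 v(y) = C1 + C2*y + C3*exp(4*y/3) - k*y^2/8


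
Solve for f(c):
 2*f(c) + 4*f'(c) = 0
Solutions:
 f(c) = C1*exp(-c/2)


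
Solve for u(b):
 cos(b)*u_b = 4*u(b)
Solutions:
 u(b) = C1*(sin(b)^2 + 2*sin(b) + 1)/(sin(b)^2 - 2*sin(b) + 1)


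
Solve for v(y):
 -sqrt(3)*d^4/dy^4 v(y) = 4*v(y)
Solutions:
 v(y) = (C1*sin(3^(7/8)*y/3) + C2*cos(3^(7/8)*y/3))*exp(-3^(7/8)*y/3) + (C3*sin(3^(7/8)*y/3) + C4*cos(3^(7/8)*y/3))*exp(3^(7/8)*y/3)


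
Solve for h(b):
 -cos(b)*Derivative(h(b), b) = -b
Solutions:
 h(b) = C1 + Integral(b/cos(b), b)


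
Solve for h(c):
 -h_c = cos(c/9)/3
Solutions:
 h(c) = C1 - 3*sin(c/9)


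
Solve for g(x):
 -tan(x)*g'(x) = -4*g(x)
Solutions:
 g(x) = C1*sin(x)^4


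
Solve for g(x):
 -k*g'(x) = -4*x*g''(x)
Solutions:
 g(x) = C1 + x^(re(k)/4 + 1)*(C2*sin(log(x)*Abs(im(k))/4) + C3*cos(log(x)*im(k)/4))


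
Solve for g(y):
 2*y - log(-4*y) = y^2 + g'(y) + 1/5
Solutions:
 g(y) = C1 - y^3/3 + y^2 - y*log(-y) + y*(4/5 - 2*log(2))


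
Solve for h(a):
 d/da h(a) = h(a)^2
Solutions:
 h(a) = -1/(C1 + a)


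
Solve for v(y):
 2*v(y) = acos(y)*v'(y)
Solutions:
 v(y) = C1*exp(2*Integral(1/acos(y), y))


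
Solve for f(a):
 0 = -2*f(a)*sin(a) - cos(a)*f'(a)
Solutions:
 f(a) = C1*cos(a)^2


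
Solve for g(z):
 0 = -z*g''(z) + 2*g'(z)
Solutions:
 g(z) = C1 + C2*z^3


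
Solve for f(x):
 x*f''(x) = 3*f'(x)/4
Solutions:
 f(x) = C1 + C2*x^(7/4)


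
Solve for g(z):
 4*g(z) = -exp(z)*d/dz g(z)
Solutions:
 g(z) = C1*exp(4*exp(-z))


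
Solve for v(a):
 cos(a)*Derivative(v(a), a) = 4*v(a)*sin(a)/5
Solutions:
 v(a) = C1/cos(a)^(4/5)


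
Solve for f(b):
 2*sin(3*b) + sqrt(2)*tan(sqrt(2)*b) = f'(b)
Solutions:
 f(b) = C1 - log(cos(sqrt(2)*b)) - 2*cos(3*b)/3


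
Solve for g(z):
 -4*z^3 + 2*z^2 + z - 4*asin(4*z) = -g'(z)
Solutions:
 g(z) = C1 + z^4 - 2*z^3/3 - z^2/2 + 4*z*asin(4*z) + sqrt(1 - 16*z^2)


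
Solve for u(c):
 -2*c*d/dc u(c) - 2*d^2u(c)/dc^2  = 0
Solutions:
 u(c) = C1 + C2*erf(sqrt(2)*c/2)


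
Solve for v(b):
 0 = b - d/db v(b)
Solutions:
 v(b) = C1 + b^2/2


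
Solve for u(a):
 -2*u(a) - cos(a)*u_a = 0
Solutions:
 u(a) = C1*(sin(a) - 1)/(sin(a) + 1)


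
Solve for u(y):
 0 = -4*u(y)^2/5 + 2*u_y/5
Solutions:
 u(y) = -1/(C1 + 2*y)


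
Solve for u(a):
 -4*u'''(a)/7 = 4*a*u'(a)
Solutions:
 u(a) = C1 + Integral(C2*airyai(-7^(1/3)*a) + C3*airybi(-7^(1/3)*a), a)


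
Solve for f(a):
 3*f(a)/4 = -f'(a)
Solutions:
 f(a) = C1*exp(-3*a/4)


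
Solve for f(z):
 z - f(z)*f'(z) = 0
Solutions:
 f(z) = -sqrt(C1 + z^2)
 f(z) = sqrt(C1 + z^2)


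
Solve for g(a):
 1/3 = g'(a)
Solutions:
 g(a) = C1 + a/3


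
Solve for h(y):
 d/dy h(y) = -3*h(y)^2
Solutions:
 h(y) = 1/(C1 + 3*y)


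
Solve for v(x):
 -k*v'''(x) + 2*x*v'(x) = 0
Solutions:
 v(x) = C1 + Integral(C2*airyai(2^(1/3)*x*(1/k)^(1/3)) + C3*airybi(2^(1/3)*x*(1/k)^(1/3)), x)


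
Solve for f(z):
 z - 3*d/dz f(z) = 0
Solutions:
 f(z) = C1 + z^2/6


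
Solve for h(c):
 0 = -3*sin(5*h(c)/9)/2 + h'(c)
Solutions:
 -3*c/2 + 9*log(cos(5*h(c)/9) - 1)/10 - 9*log(cos(5*h(c)/9) + 1)/10 = C1


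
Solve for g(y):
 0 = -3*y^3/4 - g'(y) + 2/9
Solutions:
 g(y) = C1 - 3*y^4/16 + 2*y/9


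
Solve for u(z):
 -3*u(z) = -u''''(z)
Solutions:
 u(z) = C1*exp(-3^(1/4)*z) + C2*exp(3^(1/4)*z) + C3*sin(3^(1/4)*z) + C4*cos(3^(1/4)*z)


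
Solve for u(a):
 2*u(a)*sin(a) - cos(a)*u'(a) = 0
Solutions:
 u(a) = C1/cos(a)^2


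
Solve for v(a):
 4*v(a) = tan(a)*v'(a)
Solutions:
 v(a) = C1*sin(a)^4


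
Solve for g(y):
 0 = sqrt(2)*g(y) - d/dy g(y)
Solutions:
 g(y) = C1*exp(sqrt(2)*y)


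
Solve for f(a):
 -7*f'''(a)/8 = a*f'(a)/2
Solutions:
 f(a) = C1 + Integral(C2*airyai(-14^(2/3)*a/7) + C3*airybi(-14^(2/3)*a/7), a)


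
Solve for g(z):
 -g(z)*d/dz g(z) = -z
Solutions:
 g(z) = -sqrt(C1 + z^2)
 g(z) = sqrt(C1 + z^2)


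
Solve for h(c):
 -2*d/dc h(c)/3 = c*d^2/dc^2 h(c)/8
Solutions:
 h(c) = C1 + C2/c^(13/3)


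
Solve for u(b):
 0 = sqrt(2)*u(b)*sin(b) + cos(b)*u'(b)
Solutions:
 u(b) = C1*cos(b)^(sqrt(2))


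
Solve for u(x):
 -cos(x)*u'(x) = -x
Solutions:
 u(x) = C1 + Integral(x/cos(x), x)


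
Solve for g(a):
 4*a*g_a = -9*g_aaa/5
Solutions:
 g(a) = C1 + Integral(C2*airyai(-60^(1/3)*a/3) + C3*airybi(-60^(1/3)*a/3), a)


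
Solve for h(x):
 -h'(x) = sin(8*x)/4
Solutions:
 h(x) = C1 + cos(8*x)/32


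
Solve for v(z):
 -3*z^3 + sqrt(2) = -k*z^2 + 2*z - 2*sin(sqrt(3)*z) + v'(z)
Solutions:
 v(z) = C1 + k*z^3/3 - 3*z^4/4 - z^2 + sqrt(2)*z - 2*sqrt(3)*cos(sqrt(3)*z)/3


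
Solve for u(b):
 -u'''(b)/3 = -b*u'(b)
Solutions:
 u(b) = C1 + Integral(C2*airyai(3^(1/3)*b) + C3*airybi(3^(1/3)*b), b)


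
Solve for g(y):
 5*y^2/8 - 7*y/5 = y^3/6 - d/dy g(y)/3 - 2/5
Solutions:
 g(y) = C1 + y^4/8 - 5*y^3/8 + 21*y^2/10 - 6*y/5


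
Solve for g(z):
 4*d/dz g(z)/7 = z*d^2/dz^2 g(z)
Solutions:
 g(z) = C1 + C2*z^(11/7)


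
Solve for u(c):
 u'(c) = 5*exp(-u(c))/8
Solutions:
 u(c) = log(C1 + 5*c/8)


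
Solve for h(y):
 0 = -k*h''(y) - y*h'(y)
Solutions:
 h(y) = C1 + C2*sqrt(k)*erf(sqrt(2)*y*sqrt(1/k)/2)


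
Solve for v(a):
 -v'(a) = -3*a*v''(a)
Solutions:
 v(a) = C1 + C2*a^(4/3)


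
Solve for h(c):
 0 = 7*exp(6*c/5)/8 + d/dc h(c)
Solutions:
 h(c) = C1 - 35*exp(6*c/5)/48


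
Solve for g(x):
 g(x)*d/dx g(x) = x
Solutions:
 g(x) = -sqrt(C1 + x^2)
 g(x) = sqrt(C1 + x^2)


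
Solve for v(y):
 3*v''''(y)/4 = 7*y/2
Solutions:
 v(y) = C1 + C2*y + C3*y^2 + C4*y^3 + 7*y^5/180


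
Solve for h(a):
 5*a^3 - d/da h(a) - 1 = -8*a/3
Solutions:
 h(a) = C1 + 5*a^4/4 + 4*a^2/3 - a


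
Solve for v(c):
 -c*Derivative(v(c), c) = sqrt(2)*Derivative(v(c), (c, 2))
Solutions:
 v(c) = C1 + C2*erf(2^(1/4)*c/2)


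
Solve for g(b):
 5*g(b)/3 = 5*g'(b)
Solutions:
 g(b) = C1*exp(b/3)


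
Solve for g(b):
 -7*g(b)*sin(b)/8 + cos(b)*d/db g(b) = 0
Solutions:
 g(b) = C1/cos(b)^(7/8)


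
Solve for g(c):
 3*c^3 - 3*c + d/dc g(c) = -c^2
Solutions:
 g(c) = C1 - 3*c^4/4 - c^3/3 + 3*c^2/2


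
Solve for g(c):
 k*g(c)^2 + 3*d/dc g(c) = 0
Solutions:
 g(c) = 3/(C1 + c*k)


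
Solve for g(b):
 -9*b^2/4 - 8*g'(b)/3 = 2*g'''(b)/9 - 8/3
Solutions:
 g(b) = C1 + C2*sin(2*sqrt(3)*b) + C3*cos(2*sqrt(3)*b) - 9*b^3/32 + 73*b/64


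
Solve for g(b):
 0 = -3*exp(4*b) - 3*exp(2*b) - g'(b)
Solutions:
 g(b) = C1 - 3*exp(4*b)/4 - 3*exp(2*b)/2


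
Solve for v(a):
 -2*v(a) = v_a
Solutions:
 v(a) = C1*exp(-2*a)


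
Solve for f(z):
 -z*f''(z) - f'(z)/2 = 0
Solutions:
 f(z) = C1 + C2*sqrt(z)


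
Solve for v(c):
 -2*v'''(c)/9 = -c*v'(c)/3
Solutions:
 v(c) = C1 + Integral(C2*airyai(2^(2/3)*3^(1/3)*c/2) + C3*airybi(2^(2/3)*3^(1/3)*c/2), c)


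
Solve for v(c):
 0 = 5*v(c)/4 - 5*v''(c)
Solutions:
 v(c) = C1*exp(-c/2) + C2*exp(c/2)


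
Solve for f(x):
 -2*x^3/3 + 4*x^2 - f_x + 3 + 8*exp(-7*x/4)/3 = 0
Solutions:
 f(x) = C1 - x^4/6 + 4*x^3/3 + 3*x - 32*exp(-7*x/4)/21


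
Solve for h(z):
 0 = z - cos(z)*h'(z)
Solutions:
 h(z) = C1 + Integral(z/cos(z), z)


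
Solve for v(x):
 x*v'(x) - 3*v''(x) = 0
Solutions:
 v(x) = C1 + C2*erfi(sqrt(6)*x/6)


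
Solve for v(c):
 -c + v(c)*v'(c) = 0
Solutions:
 v(c) = -sqrt(C1 + c^2)
 v(c) = sqrt(C1 + c^2)


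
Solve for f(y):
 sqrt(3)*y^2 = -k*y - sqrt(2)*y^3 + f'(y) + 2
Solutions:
 f(y) = C1 + k*y^2/2 + sqrt(2)*y^4/4 + sqrt(3)*y^3/3 - 2*y


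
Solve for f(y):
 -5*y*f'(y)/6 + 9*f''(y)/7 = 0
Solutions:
 f(y) = C1 + C2*erfi(sqrt(105)*y/18)


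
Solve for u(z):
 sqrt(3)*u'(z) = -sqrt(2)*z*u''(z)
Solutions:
 u(z) = C1 + C2*z^(1 - sqrt(6)/2)


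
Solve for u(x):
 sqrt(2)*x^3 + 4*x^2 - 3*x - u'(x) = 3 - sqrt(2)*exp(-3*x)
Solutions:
 u(x) = C1 + sqrt(2)*x^4/4 + 4*x^3/3 - 3*x^2/2 - 3*x - sqrt(2)*exp(-3*x)/3


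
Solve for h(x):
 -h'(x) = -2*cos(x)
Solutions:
 h(x) = C1 + 2*sin(x)


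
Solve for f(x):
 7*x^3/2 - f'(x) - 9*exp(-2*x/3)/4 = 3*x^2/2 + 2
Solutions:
 f(x) = C1 + 7*x^4/8 - x^3/2 - 2*x + 27*exp(-2*x/3)/8


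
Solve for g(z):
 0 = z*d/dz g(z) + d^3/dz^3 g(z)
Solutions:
 g(z) = C1 + Integral(C2*airyai(-z) + C3*airybi(-z), z)


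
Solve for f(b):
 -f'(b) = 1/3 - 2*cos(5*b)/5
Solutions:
 f(b) = C1 - b/3 + 2*sin(5*b)/25


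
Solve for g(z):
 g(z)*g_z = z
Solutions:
 g(z) = -sqrt(C1 + z^2)
 g(z) = sqrt(C1 + z^2)


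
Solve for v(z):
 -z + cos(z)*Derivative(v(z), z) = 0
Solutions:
 v(z) = C1 + Integral(z/cos(z), z)


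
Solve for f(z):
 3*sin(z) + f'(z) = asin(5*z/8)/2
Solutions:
 f(z) = C1 + z*asin(5*z/8)/2 + sqrt(64 - 25*z^2)/10 + 3*cos(z)


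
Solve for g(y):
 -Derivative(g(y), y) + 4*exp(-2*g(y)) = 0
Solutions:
 g(y) = log(-sqrt(C1 + 8*y))
 g(y) = log(C1 + 8*y)/2


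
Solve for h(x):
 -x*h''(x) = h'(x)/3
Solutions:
 h(x) = C1 + C2*x^(2/3)


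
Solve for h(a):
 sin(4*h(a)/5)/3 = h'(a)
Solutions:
 -a/3 + 5*log(cos(4*h(a)/5) - 1)/8 - 5*log(cos(4*h(a)/5) + 1)/8 = C1


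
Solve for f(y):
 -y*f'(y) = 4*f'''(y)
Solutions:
 f(y) = C1 + Integral(C2*airyai(-2^(1/3)*y/2) + C3*airybi(-2^(1/3)*y/2), y)


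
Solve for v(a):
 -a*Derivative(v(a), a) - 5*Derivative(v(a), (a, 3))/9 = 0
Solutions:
 v(a) = C1 + Integral(C2*airyai(-15^(2/3)*a/5) + C3*airybi(-15^(2/3)*a/5), a)


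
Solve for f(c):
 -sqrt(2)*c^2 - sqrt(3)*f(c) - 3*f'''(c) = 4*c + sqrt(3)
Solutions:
 f(c) = C3*exp(-3^(5/6)*c/3) - sqrt(6)*c^2/3 - 4*sqrt(3)*c/3 + (C1*sin(3^(1/3)*c/2) + C2*cos(3^(1/3)*c/2))*exp(3^(5/6)*c/6) - 1


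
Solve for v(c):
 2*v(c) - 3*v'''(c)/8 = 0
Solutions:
 v(c) = C3*exp(2*2^(1/3)*3^(2/3)*c/3) + (C1*sin(2^(1/3)*3^(1/6)*c) + C2*cos(2^(1/3)*3^(1/6)*c))*exp(-2^(1/3)*3^(2/3)*c/3)


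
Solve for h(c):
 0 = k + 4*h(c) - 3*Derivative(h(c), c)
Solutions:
 h(c) = C1*exp(4*c/3) - k/4


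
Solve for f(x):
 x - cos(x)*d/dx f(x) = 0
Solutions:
 f(x) = C1 + Integral(x/cos(x), x)


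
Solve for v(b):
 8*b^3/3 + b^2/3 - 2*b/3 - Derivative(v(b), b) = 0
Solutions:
 v(b) = C1 + 2*b^4/3 + b^3/9 - b^2/3


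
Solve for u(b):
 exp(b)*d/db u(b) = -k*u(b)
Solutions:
 u(b) = C1*exp(k*exp(-b))


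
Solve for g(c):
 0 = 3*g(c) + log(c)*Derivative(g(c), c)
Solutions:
 g(c) = C1*exp(-3*li(c))


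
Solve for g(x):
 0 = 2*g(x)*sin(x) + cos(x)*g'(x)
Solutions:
 g(x) = C1*cos(x)^2


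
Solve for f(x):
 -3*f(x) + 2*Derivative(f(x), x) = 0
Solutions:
 f(x) = C1*exp(3*x/2)


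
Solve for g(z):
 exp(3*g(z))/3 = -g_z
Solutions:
 g(z) = log((-1 - sqrt(3)*I)*(1/(C1 + z))^(1/3)/2)
 g(z) = log((-1 + sqrt(3)*I)*(1/(C1 + z))^(1/3)/2)
 g(z) = log(1/(C1 + z))/3


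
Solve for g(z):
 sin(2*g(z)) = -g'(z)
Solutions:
 g(z) = pi - acos((-C1 - exp(4*z))/(C1 - exp(4*z)))/2
 g(z) = acos((-C1 - exp(4*z))/(C1 - exp(4*z)))/2


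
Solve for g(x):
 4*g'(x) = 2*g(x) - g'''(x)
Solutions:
 g(x) = C1*exp(x*(-3*(1 + sqrt(273)/9)^(1/3) + 4/(1 + sqrt(273)/9)^(1/3))/6)*sin(sqrt(3)*x*(4/(1 + sqrt(273)/9)^(1/3) + 3*(1 + sqrt(273)/9)^(1/3))/6) + C2*exp(x*(-3*(1 + sqrt(273)/9)^(1/3) + 4/(1 + sqrt(273)/9)^(1/3))/6)*cos(sqrt(3)*x*(4/(1 + sqrt(273)/9)^(1/3) + 3*(1 + sqrt(273)/9)^(1/3))/6) + C3*exp(x*(-4/(3*(1 + sqrt(273)/9)^(1/3)) + (1 + sqrt(273)/9)^(1/3)))


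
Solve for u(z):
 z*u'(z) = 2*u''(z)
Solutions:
 u(z) = C1 + C2*erfi(z/2)


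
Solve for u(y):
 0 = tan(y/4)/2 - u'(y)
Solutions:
 u(y) = C1 - 2*log(cos(y/4))


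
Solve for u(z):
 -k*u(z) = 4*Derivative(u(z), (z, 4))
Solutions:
 u(z) = C1*exp(-sqrt(2)*z*(-k)^(1/4)/2) + C2*exp(sqrt(2)*z*(-k)^(1/4)/2) + C3*exp(-sqrt(2)*I*z*(-k)^(1/4)/2) + C4*exp(sqrt(2)*I*z*(-k)^(1/4)/2)


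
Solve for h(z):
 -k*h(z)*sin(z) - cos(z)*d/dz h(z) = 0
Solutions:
 h(z) = C1*exp(k*log(cos(z)))


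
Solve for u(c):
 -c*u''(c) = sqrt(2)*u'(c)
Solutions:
 u(c) = C1 + C2*c^(1 - sqrt(2))


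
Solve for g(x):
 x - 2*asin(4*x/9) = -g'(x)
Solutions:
 g(x) = C1 - x^2/2 + 2*x*asin(4*x/9) + sqrt(81 - 16*x^2)/2


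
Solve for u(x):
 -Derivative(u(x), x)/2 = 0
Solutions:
 u(x) = C1


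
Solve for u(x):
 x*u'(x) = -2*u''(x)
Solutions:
 u(x) = C1 + C2*erf(x/2)


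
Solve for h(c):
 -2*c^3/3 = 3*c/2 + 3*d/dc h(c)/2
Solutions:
 h(c) = C1 - c^4/9 - c^2/2


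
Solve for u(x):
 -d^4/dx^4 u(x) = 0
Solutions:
 u(x) = C1 + C2*x + C3*x^2 + C4*x^3


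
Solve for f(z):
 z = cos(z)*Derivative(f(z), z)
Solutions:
 f(z) = C1 + Integral(z/cos(z), z)


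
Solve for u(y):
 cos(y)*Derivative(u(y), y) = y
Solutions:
 u(y) = C1 + Integral(y/cos(y), y)


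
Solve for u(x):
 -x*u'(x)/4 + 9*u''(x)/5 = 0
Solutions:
 u(x) = C1 + C2*erfi(sqrt(10)*x/12)


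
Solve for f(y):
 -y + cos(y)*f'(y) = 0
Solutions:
 f(y) = C1 + Integral(y/cos(y), y)


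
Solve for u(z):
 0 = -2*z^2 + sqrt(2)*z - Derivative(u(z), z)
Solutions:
 u(z) = C1 - 2*z^3/3 + sqrt(2)*z^2/2


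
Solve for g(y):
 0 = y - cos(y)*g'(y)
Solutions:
 g(y) = C1 + Integral(y/cos(y), y)


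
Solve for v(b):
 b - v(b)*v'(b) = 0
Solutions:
 v(b) = -sqrt(C1 + b^2)
 v(b) = sqrt(C1 + b^2)


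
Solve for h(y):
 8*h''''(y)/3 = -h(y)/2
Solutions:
 h(y) = (C1*sin(sqrt(2)*3^(1/4)*y/4) + C2*cos(sqrt(2)*3^(1/4)*y/4))*exp(-sqrt(2)*3^(1/4)*y/4) + (C3*sin(sqrt(2)*3^(1/4)*y/4) + C4*cos(sqrt(2)*3^(1/4)*y/4))*exp(sqrt(2)*3^(1/4)*y/4)


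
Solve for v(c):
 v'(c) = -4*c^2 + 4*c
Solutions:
 v(c) = C1 - 4*c^3/3 + 2*c^2


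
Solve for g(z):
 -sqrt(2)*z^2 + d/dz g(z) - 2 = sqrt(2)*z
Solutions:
 g(z) = C1 + sqrt(2)*z^3/3 + sqrt(2)*z^2/2 + 2*z


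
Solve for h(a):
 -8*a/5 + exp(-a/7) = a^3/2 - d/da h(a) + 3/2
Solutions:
 h(a) = C1 + a^4/8 + 4*a^2/5 + 3*a/2 + 7*exp(-a/7)


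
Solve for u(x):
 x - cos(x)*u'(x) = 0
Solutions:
 u(x) = C1 + Integral(x/cos(x), x)


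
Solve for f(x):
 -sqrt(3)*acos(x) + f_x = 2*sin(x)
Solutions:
 f(x) = C1 + sqrt(3)*(x*acos(x) - sqrt(1 - x^2)) - 2*cos(x)


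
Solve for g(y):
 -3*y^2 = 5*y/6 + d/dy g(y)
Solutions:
 g(y) = C1 - y^3 - 5*y^2/12


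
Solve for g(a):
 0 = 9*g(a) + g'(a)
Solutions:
 g(a) = C1*exp(-9*a)


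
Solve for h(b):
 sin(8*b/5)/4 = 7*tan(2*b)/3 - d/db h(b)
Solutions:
 h(b) = C1 - 7*log(cos(2*b))/6 + 5*cos(8*b/5)/32


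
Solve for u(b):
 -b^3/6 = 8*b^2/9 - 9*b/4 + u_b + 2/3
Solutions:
 u(b) = C1 - b^4/24 - 8*b^3/27 + 9*b^2/8 - 2*b/3


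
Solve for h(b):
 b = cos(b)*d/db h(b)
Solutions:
 h(b) = C1 + Integral(b/cos(b), b)


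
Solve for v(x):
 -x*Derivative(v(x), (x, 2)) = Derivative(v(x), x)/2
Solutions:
 v(x) = C1 + C2*sqrt(x)


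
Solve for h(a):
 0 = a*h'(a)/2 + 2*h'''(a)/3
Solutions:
 h(a) = C1 + Integral(C2*airyai(-6^(1/3)*a/2) + C3*airybi(-6^(1/3)*a/2), a)


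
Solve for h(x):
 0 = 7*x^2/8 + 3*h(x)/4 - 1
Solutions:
 h(x) = 4/3 - 7*x^2/6


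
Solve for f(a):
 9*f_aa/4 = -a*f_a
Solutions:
 f(a) = C1 + C2*erf(sqrt(2)*a/3)


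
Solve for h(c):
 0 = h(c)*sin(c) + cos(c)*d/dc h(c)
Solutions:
 h(c) = C1*cos(c)


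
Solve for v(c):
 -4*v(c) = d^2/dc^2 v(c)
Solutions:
 v(c) = C1*sin(2*c) + C2*cos(2*c)


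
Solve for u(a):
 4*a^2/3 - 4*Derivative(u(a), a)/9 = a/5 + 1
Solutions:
 u(a) = C1 + a^3 - 9*a^2/40 - 9*a/4


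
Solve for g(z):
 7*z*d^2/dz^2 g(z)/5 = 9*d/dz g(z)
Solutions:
 g(z) = C1 + C2*z^(52/7)


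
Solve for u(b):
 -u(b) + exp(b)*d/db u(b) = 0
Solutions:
 u(b) = C1*exp(-exp(-b))


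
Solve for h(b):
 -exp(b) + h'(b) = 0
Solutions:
 h(b) = C1 + exp(b)


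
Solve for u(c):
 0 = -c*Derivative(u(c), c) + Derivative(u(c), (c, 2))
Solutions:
 u(c) = C1 + C2*erfi(sqrt(2)*c/2)
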